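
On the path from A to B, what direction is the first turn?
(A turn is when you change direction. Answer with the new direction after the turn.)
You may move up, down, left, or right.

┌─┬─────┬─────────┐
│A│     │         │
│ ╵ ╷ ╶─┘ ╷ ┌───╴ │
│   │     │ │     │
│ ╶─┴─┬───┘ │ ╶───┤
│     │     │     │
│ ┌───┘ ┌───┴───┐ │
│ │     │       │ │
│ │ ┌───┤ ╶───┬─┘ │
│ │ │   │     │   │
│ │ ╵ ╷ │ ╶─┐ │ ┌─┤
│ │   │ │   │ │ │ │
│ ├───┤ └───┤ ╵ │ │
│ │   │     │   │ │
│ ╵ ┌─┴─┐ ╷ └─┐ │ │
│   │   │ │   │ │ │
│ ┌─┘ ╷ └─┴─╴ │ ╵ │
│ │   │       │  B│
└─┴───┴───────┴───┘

Directions: down, right, up, right, down, right, right, up, right, right, right, right, down, left, left, down, right, right, down, down, left, down, down, down, down, right
First turn direction: right

Solution:

┌─┬─────┬─────────┐
│A│↱ ↓  │↱ → → → ↓│
│ ╵ ╷ ╶─┘ ╷ ┌───╴ │
│↳ ↑│↳ → ↑│ │↓ ← ↲│
│ ╶─┴─┬───┘ │ ╶───┤
│     │     │↳ → ↓│
│ ┌───┘ ┌───┴───┐ │
│ │     │       │↓│
│ │ ┌───┤ ╶───┬─┘ │
│ │ │   │     │↓ ↲│
│ │ ╵ ╷ │ ╶─┐ │ ┌─┤
│ │   │ │   │ │↓│ │
│ ├───┤ └───┤ ╵ │ │
│ │   │     │  ↓│ │
│ ╵ ┌─┴─┐ ╷ └─┐ │ │
│   │   │ │   │↓│ │
│ ┌─┘ ╷ └─┴─╴ │ ╵ │
│ │   │       │↳ B│
└─┴───┴───────┴───┘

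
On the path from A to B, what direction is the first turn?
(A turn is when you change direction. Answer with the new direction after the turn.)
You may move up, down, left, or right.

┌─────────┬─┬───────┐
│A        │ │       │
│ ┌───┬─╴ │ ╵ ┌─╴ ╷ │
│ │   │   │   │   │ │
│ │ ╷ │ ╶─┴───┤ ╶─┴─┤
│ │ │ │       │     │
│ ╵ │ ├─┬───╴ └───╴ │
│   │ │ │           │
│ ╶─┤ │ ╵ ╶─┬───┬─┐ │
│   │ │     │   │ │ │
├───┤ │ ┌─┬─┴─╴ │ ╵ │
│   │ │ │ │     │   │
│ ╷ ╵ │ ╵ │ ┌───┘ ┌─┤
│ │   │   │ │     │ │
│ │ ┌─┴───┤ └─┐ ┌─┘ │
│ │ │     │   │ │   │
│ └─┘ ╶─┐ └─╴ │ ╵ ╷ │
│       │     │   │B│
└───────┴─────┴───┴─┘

Directions: right, right, right, right, down, left, down, right, right, right, down, right, right, right, down, down, left, down, left, down, down, right, up, right, down
First turn direction: down

Solution:

┌─────────┬─┬───────┐
│A → → → ↓│ │       │
│ ┌───┬─╴ │ ╵ ┌─╴ ╷ │
│ │   │↓ ↲│   │   │ │
│ │ ╷ │ ╶─┴───┤ ╶─┴─┤
│ │ │ │↳ → → ↓│     │
│ ╵ │ ├─┬───╴ └───╴ │
│   │ │ │    ↳ → → ↓│
│ ╶─┤ │ ╵ ╶─┬───┬─┐ │
│   │ │     │   │ │↓│
├───┤ │ ┌─┬─┴─╴ │ ╵ │
│   │ │ │ │     │↓ ↲│
│ ╷ ╵ │ ╵ │ ┌───┘ ┌─┤
│ │   │   │ │  ↓ ↲│ │
│ │ ┌─┴───┤ └─┐ ┌─┘ │
│ │ │     │   │↓│↱ ↓│
│ └─┘ ╶─┐ └─╴ │ ╵ ╷ │
│       │     │↳ ↑│B│
└───────┴─────┴───┴─┘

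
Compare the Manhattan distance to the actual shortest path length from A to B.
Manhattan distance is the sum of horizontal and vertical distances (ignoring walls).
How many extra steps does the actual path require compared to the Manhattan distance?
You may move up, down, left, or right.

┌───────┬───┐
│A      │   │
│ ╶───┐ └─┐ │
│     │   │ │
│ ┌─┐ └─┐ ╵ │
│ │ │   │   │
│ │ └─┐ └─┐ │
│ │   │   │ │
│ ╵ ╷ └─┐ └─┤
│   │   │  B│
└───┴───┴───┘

Manhattan distance: |4 - 0| + |5 - 0| = 9
Actual path length: 9
Extra steps: 9 - 9 = 0

Solution:

┌───────┬───┐
│A      │   │
│ ╶───┐ └─┐ │
│↳ → ↓│   │ │
│ ┌─┐ └─┐ ╵ │
│ │ │↳ ↓│   │
│ │ └─┐ └─┐ │
│ │   │↳ ↓│ │
│ ╵ ╷ └─┐ └─┤
│   │   │↳ B│
└───┴───┴───┘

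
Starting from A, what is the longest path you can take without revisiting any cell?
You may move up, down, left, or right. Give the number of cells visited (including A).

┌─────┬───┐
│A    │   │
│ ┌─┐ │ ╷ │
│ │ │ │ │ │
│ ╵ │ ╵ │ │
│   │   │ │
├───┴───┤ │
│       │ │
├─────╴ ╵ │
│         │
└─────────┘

Finding longest simple path using DFS:
Start: (0, 0)
Longest path visits 18 cells
Path: A → right → right → down → down → right → up → up → right → down → down → down → down → left → up → left → left → left

Solution:

┌─────┬───┐
│A → ↓│↱ ↓│
│ ┌─┐ │ ╷ │
│ │ │↓│↑│↓│
│ ╵ │ ╵ │ │
│   │↳ ↑│↓│
├───┴───┤ │
│B ← ← ↰│↓│
├─────╴ ╵ │
│      ↑ ↲│
└─────────┘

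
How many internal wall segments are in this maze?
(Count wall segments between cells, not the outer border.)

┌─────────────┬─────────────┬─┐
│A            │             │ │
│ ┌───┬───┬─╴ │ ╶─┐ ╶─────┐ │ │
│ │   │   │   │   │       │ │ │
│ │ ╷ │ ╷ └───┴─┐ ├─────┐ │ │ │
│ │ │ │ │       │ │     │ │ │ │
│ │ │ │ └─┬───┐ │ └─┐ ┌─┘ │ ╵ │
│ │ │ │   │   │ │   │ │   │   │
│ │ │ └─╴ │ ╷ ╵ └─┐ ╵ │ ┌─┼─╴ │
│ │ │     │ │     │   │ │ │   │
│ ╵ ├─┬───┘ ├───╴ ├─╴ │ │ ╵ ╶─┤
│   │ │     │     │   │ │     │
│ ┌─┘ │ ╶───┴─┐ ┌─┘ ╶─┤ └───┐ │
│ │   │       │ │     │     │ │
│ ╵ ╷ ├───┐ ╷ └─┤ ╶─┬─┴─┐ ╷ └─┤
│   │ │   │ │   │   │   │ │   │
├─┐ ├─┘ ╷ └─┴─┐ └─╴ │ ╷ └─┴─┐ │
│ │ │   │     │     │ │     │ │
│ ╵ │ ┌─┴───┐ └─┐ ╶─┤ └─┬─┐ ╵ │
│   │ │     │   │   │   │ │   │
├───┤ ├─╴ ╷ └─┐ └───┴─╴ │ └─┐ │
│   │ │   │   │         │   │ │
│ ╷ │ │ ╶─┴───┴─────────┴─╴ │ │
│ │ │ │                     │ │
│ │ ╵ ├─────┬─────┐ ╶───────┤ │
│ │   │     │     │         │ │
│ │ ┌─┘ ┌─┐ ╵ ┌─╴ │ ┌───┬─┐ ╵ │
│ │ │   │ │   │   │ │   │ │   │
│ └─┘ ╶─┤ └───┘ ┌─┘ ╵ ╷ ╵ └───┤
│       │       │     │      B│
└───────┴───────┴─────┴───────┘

Counting internal wall segments:
Total internal walls: 196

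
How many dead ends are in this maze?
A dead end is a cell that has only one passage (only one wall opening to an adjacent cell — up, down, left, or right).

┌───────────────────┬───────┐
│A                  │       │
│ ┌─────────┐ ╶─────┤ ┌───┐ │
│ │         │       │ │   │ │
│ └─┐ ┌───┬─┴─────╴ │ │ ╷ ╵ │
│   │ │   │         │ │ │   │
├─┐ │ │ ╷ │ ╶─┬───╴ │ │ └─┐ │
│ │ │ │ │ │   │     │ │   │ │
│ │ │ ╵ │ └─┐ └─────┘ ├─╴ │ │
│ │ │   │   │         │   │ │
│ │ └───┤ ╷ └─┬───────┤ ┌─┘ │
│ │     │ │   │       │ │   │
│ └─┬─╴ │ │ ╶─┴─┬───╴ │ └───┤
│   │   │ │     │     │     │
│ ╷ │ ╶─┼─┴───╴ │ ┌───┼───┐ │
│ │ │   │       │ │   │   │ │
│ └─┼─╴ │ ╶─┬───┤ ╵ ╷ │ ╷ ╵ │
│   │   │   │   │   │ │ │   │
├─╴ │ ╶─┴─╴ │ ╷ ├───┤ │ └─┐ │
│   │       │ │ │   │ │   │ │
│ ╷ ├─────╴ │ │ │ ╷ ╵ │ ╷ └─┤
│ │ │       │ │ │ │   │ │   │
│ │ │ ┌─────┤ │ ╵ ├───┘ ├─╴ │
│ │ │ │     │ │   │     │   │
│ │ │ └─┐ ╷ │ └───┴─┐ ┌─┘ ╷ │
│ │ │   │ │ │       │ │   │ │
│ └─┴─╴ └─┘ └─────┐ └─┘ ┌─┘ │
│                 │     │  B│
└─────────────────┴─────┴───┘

Checking each cell for number of passages:

Dead ends found at positions:
  (0, 9)
  (1, 1)
  (1, 5)
  (3, 0)
  (3, 7)
  (5, 6)
  (5, 7)
  (5, 12)
  (6, 4)
  (7, 1)
  (9, 13)
  (11, 3)
  (11, 9)
  (12, 1)
  (12, 4)
  (12, 10)
  (13, 8)
  (13, 12)
Total dead ends: 18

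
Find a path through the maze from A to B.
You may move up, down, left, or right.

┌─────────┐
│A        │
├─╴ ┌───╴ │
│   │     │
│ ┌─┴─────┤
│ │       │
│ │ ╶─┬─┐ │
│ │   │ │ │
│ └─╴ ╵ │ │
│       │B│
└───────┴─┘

Finding the shortest path through the maze:
Path length: 16 steps
Directions: right → down → left → down → down → down → right → right → up → left → up → right → right → right → down → down

Solution:

┌─────────┐
│A ↓      │
├─╴ ┌───╴ │
│↓ ↲│     │
│ ┌─┴─────┤
│↓│↱ → → ↓│
│ │ ╶─┬─┐ │
│↓│↑ ↰│ │↓│
│ └─╴ ╵ │ │
│↳ → ↑  │B│
└───────┴─┘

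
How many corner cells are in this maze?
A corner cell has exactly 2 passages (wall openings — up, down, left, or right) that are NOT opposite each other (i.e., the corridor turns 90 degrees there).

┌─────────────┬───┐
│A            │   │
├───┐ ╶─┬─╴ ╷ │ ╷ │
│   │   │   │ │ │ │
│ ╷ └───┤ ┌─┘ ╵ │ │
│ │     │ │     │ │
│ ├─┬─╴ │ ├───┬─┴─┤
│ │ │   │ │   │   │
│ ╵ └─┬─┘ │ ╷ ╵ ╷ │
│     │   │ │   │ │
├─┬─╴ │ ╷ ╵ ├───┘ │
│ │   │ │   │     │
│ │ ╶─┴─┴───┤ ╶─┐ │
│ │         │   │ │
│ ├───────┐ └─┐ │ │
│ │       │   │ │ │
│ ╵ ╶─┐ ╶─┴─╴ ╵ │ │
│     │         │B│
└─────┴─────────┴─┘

Counting corner cells (2 non-opposite passages):
Total corners: 36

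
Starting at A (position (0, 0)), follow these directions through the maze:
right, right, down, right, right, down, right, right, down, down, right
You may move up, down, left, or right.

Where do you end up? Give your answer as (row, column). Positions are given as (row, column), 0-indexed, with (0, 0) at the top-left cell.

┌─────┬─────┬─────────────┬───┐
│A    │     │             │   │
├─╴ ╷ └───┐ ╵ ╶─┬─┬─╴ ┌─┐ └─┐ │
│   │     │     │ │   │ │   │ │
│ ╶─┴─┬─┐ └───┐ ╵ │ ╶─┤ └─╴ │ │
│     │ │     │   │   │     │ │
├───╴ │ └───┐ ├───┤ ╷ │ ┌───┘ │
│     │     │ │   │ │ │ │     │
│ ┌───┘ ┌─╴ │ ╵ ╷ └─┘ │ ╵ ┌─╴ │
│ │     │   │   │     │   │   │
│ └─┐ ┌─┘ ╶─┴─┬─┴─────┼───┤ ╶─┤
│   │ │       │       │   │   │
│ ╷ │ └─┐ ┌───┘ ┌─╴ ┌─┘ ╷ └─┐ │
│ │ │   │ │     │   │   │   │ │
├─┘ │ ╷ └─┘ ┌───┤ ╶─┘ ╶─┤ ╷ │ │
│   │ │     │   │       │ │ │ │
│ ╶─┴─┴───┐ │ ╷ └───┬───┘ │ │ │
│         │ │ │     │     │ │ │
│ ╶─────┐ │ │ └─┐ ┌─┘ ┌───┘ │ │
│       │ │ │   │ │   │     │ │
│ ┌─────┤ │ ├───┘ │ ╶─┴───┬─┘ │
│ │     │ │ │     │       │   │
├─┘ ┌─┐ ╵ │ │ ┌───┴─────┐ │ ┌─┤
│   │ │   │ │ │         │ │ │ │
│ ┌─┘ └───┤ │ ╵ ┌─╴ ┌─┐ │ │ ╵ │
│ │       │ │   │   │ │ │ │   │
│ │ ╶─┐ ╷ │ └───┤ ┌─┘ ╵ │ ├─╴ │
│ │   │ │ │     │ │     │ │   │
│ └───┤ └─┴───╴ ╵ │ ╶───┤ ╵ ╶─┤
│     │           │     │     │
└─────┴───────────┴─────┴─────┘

Following directions step by step:
Start: (0, 0)
  right: (0, 0) → (0, 1)
  right: (0, 1) → (0, 2)
  down: (0, 2) → (1, 2)
  right: (1, 2) → (1, 3)
  right: (1, 3) → (1, 4)
  down: (1, 4) → (2, 4)
  right: (2, 4) → (2, 5)
  right: (2, 5) → (2, 6)
  down: (2, 6) → (3, 6)
  down: (3, 6) → (4, 6)
  right: (4, 6) → (4, 7)
Final position: (4, 7)

Path taken:

┌─────┬─────┬─────────────┬───┐
│A → ↓│     │             │   │
├─╴ ╷ └───┐ ╵ ╶─┬─┬─╴ ┌─┐ └─┐ │
│   │↳ → ↓│     │ │   │ │   │ │
│ ╶─┴─┬─┐ └───┐ ╵ │ ╶─┤ └─╴ │ │
│     │ │↳ → ↓│   │   │     │ │
├───╴ │ └───┐ ├───┤ ╷ │ ┌───┘ │
│     │     │↓│   │ │ │ │     │
│ ┌───┘ ┌─╴ │ ╵ ╷ └─┘ │ ╵ ┌─╴ │
│ │     │   │↳ B│     │   │   │
│ └─┐ ┌─┘ ╶─┴─┬─┴─────┼───┤ ╶─┤
│   │ │       │       │   │   │
│ ╷ │ └─┐ ┌───┘ ┌─╴ ┌─┘ ╷ └─┐ │
│ │ │   │ │     │   │   │   │ │
├─┘ │ ╷ └─┘ ┌───┤ ╶─┘ ╶─┤ ╷ │ │
│   │ │     │   │       │ │ │ │
│ ╶─┴─┴───┐ │ ╷ └───┬───┘ │ │ │
│         │ │ │     │     │ │ │
│ ╶─────┐ │ │ └─┐ ┌─┘ ┌───┘ │ │
│       │ │ │   │ │   │     │ │
│ ┌─────┤ │ ├───┘ │ ╶─┴───┬─┘ │
│ │     │ │ │     │       │   │
├─┘ ┌─┐ ╵ │ │ ┌───┴─────┐ │ ┌─┤
│   │ │   │ │ │         │ │ │ │
│ ┌─┘ └───┤ │ ╵ ┌─╴ ┌─┐ │ │ ╵ │
│ │       │ │   │   │ │ │ │   │
│ │ ╶─┐ ╷ │ └───┤ ┌─┘ ╵ │ ├─╴ │
│ │   │ │ │     │ │     │ │   │
│ └───┤ └─┴───╴ ╵ │ ╶───┤ ╵ ╶─┤
│     │           │     │     │
└─────┴───────────┴─────┴─────┘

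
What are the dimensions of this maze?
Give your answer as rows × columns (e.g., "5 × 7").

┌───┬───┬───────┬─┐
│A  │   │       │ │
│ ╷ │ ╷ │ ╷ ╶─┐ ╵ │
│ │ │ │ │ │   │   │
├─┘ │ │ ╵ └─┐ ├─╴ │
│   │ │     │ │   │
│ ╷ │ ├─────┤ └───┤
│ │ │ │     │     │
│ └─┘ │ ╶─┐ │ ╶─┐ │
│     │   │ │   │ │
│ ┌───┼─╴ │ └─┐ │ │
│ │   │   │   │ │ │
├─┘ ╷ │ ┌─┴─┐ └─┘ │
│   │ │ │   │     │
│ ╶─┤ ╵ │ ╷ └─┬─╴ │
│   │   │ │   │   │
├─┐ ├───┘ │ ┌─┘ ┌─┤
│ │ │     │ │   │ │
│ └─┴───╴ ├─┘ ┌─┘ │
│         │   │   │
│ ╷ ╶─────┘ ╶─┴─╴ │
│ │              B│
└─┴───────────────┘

Counting the maze dimensions:
Rows (vertical): 11
Columns (horizontal): 9
Dimensions: 11 × 9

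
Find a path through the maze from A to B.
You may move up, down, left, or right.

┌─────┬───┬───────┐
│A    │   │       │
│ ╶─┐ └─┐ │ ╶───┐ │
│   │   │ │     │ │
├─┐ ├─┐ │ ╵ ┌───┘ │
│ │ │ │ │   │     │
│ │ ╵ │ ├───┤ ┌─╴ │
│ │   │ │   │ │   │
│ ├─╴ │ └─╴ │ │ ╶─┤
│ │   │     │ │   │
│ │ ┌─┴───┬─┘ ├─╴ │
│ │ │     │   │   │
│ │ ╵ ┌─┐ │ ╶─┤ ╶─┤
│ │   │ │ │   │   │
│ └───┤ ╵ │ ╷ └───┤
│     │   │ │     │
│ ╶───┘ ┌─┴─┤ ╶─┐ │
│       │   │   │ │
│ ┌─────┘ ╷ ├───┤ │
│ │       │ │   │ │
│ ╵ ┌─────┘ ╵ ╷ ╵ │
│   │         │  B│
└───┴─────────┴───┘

Finding the shortest path through the maze:
Path length: 36 steps
Directions: down → right → down → down → right → down → left → down → down → right → up → right → right → down → down → left → down → left → left → left → down → down → right → up → right → right → right → up → right → down → down → right → up → right → down → right

Solution:

┌─────┬───┬───────┐
│A    │   │       │
│ ╶─┐ └─┐ │ ╶───┐ │
│↳ ↓│   │ │     │ │
├─┐ ├─┐ │ ╵ ┌───┘ │
│ │↓│ │ │   │     │
│ │ ╵ │ ├───┤ ┌─╴ │
│ │↳ ↓│ │   │ │   │
│ ├─╴ │ └─╴ │ │ ╶─┤
│ │↓ ↲│     │ │   │
│ │ ┌─┴───┬─┘ ├─╴ │
│ │↓│↱ → ↓│   │   │
│ │ ╵ ┌─┐ │ ╶─┤ ╶─┤
│ │↳ ↑│ │↓│   │   │
│ └───┤ ╵ │ ╷ └───┤
│     │↓ ↲│ │     │
│ ╶───┘ ┌─┴─┤ ╶─┐ │
│↓ ← ← ↲│↱ ↓│   │ │
│ ┌─────┘ ╷ ├───┤ │
│↓│↱ → → ↑│↓│↱ ↓│ │
│ ╵ ┌─────┘ ╵ ╷ ╵ │
│↳ ↑│      ↳ ↑│↳ B│
└───┴─────────┴───┘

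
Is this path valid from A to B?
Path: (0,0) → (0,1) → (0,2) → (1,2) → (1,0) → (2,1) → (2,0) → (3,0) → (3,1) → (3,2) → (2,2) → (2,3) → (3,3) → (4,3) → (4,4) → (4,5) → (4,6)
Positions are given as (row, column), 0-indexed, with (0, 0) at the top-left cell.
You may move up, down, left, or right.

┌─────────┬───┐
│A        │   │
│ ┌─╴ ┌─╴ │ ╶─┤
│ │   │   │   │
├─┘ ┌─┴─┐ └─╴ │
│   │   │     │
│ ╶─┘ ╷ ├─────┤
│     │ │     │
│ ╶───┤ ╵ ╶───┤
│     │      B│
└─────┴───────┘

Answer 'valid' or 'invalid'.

Checking path validity:
Result: Invalid move at step 4: cannot move from (1, 2) to (1, 0).

invalid

Correct solution:

┌─────────┬───┐
│A → ↓    │   │
│ ┌─╴ ┌─╴ │ ╶─┤
│ │↓ ↲│   │   │
├─┘ ┌─┴─┐ └─╴ │
│↓ ↲│↱ ↓│     │
│ ╶─┘ ╷ ├─────┤
│↳ → ↑│↓│     │
│ ╶───┤ ╵ ╶───┤
│     │↳ → → B│
└─────┴───────┘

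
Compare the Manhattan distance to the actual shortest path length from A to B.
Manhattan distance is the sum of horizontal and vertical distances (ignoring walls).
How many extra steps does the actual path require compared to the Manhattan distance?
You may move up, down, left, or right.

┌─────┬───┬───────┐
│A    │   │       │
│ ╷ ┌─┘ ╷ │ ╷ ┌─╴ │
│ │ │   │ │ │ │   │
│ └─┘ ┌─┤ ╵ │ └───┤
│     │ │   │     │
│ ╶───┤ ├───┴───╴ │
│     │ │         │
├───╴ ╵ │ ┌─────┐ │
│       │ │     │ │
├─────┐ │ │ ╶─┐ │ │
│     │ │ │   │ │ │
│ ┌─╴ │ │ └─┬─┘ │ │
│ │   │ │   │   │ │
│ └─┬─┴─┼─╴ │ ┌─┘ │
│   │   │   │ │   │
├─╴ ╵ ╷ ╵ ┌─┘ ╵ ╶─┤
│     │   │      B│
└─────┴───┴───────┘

Manhattan distance: |8 - 0| + |8 - 0| = 16
Actual path length: 26
Extra steps: 26 - 16 = 10

Solution:

┌─────┬───┬───────┐
│A    │↱ ↓│↱ ↓    │
│ ╷ ┌─┘ ╷ │ ╷ ┌─╴ │
│↓│ │↱ ↑│↓│↑│↓│   │
│ └─┘ ┌─┤ ╵ │ └───┤
│↳ → ↑│ │↳ ↑│↳ → ↓│
│ ╶───┤ ├───┴───╴ │
│     │ │        ↓│
├───╴ ╵ │ ┌─────┐ │
│       │ │     │↓│
├─────┐ │ │ ╶─┐ │ │
│     │ │ │   │ │↓│
│ ┌─╴ │ │ └─┬─┘ │ │
│ │   │ │   │   │↓│
│ └─┬─┴─┼─╴ │ ┌─┘ │
│   │   │   │ │↓ ↲│
├─╴ ╵ ╷ ╵ ┌─┘ ╵ ╶─┤
│     │   │    ↳ B│
└─────┴───┴───────┘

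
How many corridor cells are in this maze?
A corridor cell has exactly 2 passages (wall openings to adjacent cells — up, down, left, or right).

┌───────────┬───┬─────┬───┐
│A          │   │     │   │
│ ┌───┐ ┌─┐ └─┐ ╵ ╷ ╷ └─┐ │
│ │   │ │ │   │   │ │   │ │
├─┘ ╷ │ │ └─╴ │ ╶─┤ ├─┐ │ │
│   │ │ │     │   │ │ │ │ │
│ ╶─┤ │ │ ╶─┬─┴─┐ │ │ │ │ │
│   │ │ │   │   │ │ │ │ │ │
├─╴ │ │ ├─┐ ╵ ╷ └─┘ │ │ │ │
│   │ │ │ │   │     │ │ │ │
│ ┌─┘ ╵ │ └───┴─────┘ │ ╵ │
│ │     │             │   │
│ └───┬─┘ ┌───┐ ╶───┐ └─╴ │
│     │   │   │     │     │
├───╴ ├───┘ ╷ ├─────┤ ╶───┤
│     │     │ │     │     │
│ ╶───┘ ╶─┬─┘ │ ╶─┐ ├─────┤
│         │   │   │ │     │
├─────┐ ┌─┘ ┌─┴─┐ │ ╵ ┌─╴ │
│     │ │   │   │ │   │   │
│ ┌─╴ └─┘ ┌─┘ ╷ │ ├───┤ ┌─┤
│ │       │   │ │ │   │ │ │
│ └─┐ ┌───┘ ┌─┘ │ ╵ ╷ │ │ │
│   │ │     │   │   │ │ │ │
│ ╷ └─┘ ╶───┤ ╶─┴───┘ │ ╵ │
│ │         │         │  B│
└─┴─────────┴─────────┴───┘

Counting cells with exactly 2 passages:
Total corridor cells: 137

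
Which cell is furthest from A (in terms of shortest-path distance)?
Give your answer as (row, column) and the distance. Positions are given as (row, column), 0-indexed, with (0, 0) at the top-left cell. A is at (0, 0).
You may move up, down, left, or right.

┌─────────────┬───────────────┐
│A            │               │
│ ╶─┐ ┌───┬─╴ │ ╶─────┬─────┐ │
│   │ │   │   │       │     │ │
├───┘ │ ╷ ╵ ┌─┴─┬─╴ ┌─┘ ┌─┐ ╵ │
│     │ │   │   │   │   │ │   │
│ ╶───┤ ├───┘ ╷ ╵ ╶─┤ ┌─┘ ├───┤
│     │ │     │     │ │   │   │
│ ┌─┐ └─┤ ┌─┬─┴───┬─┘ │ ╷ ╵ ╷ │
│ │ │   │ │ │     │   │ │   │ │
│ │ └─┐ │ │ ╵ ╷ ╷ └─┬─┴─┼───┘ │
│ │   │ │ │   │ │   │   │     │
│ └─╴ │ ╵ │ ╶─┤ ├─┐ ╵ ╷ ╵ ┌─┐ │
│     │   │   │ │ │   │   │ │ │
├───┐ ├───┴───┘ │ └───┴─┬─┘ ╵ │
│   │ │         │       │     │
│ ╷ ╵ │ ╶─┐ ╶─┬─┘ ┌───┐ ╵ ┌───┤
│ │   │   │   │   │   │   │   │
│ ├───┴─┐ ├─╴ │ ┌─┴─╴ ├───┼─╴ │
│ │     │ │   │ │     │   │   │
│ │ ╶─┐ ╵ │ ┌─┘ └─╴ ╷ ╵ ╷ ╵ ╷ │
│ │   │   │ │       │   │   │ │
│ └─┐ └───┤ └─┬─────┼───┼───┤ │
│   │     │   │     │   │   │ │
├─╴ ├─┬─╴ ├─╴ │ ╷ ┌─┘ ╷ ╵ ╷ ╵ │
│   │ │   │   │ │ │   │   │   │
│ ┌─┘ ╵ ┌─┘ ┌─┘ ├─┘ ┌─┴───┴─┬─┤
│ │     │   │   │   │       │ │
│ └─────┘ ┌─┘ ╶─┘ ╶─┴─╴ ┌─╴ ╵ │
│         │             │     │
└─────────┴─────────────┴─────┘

Computing BFS distances from A to all cells:
Furthest cell: (13, 14)
Distance: 109 steps

Path from A to the furthest cell:

┌─────────────┬───────────────┐
│A → ↓        │               │
│ ╶─┐ ┌───┬─╴ │ ╶─────┬─────┐ │
│   │↓│   │   │       │     │ │
├───┘ │ ╷ ╵ ┌─┴─┬─╴ ┌─┘ ┌─┐ ╵ │
│↓ ← ↲│ │   │   │   │   │ │   │
│ ╶───┤ ├───┘ ╷ ╵ ╶─┤ ┌─┘ ├───┤
│↓    │ │     │     │ │   │   │
│ ┌─┐ └─┤ ┌─┬─┴───┬─┘ │ ╷ ╵ ╷ │
│↓│ │   │ │ │  ↱ ↓│   │ │   │ │
│ │ └─┐ │ │ ╵ ╷ ╷ └─┬─┴─┼───┘ │
│↓│   │ │ │   │↑│↳ ↓│↱ ↓│↱ → ↓│
│ └─╴ │ ╵ │ ╶─┤ ├─┐ ╵ ╷ ╵ ┌─┐ │
│↳ → ↓│   │   │↑│ │↳ ↑│↳ ↑│ │↓│
├───┐ ├───┴───┘ │ └───┴─┬─┘ ╵ │
│↓ ↰│↓│    ↱ → ↑│↓ ← ← ↰│↓ ← ↲│
│ ╷ ╵ │ ╶─┐ ╶─┬─┘ ┌───┐ ╵ ┌───┤
│↓│↑ ↲│   │↑ ↰│↓ ↲│   │↑ ↲│   │
│ ├───┴─┐ ├─╴ │ ┌─┴─╴ ├───┼─╴ │
│↓│     │ │↱ ↑│↓│  ↱ ↓│↱ ↓│↱ ↓│
│ │ ╶─┐ ╵ │ ┌─┘ └─╴ ╷ ╵ ╷ ╵ ╷ │
│↓│   │   │↑│  ↳ → ↑│↳ ↑│↳ ↑│↓│
│ └─┐ └───┤ └─┬─────┼───┼───┤ │
│↳ ↓│     │↑ ↰│     │↓ ↰│↓ ↰│↓│
├─╴ ├─┬─╴ ├─╴ │ ╷ ┌─┘ ╷ ╵ ╷ ╵ │
│↓ ↲│ │   │↱ ↑│ │ │↓ ↲│↑ ↲│↑ ↲│
│ ┌─┘ ╵ ┌─┘ ┌─┘ ├─┘ ┌─┴───┴─┬─┤
│↓│     │↱ ↑│   │↓ ↲│  ↱ → ↓│B│
│ └─────┘ ┌─┘ ╶─┘ ╶─┴─╴ ┌─╴ ╵ │
│↳ → → → ↑│      ↳ → → ↑│  ↳ ↑│
└─────────┴─────────────┴─────┘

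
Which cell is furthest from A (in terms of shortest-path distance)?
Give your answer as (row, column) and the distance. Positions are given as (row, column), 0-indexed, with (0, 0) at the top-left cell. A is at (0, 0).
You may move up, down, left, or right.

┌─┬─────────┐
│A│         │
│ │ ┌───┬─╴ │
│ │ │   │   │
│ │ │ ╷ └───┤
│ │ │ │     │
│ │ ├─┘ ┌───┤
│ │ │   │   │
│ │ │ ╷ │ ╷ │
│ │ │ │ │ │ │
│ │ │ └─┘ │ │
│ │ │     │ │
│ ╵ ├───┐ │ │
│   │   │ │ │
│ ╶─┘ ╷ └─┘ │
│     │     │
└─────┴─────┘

Computing BFS distances from A to all cells:
Furthest cell: (2, 2)
Distance: 30 steps

Path from A to the furthest cell:

┌─┬─────────┐
│A│         │
│ │ ┌───┬─╴ │
│↓│ │↓ ↰│   │
│ │ │ ╷ └───┤
│↓│ │B│↑    │
│ │ ├─┘ ┌───┤
│↓│ │↱ ↑│↓ ↰│
│ │ │ ╷ │ ╷ │
│↓│ │↑│ │↓│↑│
│ │ │ └─┘ │ │
│↓│ │↑ ← ↲│↑│
│ ╵ ├───┐ │ │
│↓  │↱ ↓│ │↑│
│ ╶─┘ ╷ └─┘ │
│↳ → ↑│↳ → ↑│
└─────┴─────┘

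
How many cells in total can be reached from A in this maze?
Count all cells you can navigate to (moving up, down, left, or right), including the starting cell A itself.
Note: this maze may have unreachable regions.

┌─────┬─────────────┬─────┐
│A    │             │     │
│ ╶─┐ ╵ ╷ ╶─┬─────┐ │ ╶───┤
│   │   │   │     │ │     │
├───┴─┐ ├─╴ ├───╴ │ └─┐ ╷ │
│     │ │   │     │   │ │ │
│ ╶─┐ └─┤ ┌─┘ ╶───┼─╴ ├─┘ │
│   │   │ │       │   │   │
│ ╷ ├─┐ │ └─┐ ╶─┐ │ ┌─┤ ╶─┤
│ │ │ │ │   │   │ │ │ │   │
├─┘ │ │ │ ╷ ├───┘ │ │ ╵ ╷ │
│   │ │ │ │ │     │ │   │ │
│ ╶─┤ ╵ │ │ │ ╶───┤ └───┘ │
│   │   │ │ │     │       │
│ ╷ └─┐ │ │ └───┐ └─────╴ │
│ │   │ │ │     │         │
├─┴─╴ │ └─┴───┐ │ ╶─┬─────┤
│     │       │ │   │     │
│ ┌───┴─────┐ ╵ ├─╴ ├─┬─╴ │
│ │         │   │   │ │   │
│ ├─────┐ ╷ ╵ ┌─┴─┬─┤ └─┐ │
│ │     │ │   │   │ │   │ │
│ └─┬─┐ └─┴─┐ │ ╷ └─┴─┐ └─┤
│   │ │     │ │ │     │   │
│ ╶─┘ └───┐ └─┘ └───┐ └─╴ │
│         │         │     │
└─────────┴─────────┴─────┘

Using BFS/flood-fill to find all reachable cells from A:
Maze size: 13 × 13 = 169 total cells
32 cell(s) are walled off and cannot be reached from A.
Reachable cells: 137

Reachable region (· marks reachable cells):

┌─────┬─────────────┬─────┐
│A · ·│· · · · · · ·│· · ·│
│ ╶─┐ ╵ ╷ ╶─┬─────┐ │ ╶───┤
│· ·│· ·│· ·│· · ·│·│· · ·│
├───┴─┐ ├─╴ ├───╴ │ └─┐ ╷ │
│· · ·│·│· ·│· · ·│· ·│·│·│
│ ╶─┐ └─┤ ┌─┘ ╶───┼─╴ ├─┘ │
│· ·│· ·│·│· · · ·│· ·│· ·│
│ ╷ ├─┐ │ └─┐ ╶─┐ │ ┌─┤ ╶─┤
│·│·│·│·│· ·│· ·│·│·│·│· ·│
├─┘ │ │ │ ╷ ├───┘ │ │ ╵ ╷ │
│· ·│·│·│·│·│· · ·│·│· ·│·│
│ ╶─┤ ╵ │ │ │ ╶───┤ └───┘ │
│· ·│· ·│·│·│· · ·│· · · ·│
│ ╷ └─┐ │ │ └───┐ └─────╴ │
│·│· ·│·│·│· · ·│· · · · ·│
├─┴─╴ │ └─┴───┐ │ ╶─┬─────┤
│· · ·│· · · ·│·│· ·│     │
│ ┌───┴─────┐ ╵ ├─╴ ├─┬─╴ │
│·│· · · · ·│· ·│· ·│ │   │
│ ├─────┐ ╷ ╵ ┌─┴─┬─┤ └─┐ │
│·│     │·│· ·│   │ │   │ │
│ └─┬─┐ └─┴─┐ │ ╷ └─┴─┐ └─┤
│· ·│·│     │·│ │     │   │
│ ╶─┘ └───┐ └─┘ └───┐ └─╴ │
│· · · · ·│         │     │
└─────────┴─────────┴─────┘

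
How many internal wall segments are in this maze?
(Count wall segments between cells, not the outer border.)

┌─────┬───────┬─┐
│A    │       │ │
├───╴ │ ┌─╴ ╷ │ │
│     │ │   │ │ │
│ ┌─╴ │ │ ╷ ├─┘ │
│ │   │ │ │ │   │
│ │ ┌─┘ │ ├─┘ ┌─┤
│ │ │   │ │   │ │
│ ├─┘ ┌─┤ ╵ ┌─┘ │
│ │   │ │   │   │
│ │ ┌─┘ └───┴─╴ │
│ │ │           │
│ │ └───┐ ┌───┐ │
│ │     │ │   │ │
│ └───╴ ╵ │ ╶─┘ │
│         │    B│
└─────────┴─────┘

Counting internal wall segments:
Total internal walls: 49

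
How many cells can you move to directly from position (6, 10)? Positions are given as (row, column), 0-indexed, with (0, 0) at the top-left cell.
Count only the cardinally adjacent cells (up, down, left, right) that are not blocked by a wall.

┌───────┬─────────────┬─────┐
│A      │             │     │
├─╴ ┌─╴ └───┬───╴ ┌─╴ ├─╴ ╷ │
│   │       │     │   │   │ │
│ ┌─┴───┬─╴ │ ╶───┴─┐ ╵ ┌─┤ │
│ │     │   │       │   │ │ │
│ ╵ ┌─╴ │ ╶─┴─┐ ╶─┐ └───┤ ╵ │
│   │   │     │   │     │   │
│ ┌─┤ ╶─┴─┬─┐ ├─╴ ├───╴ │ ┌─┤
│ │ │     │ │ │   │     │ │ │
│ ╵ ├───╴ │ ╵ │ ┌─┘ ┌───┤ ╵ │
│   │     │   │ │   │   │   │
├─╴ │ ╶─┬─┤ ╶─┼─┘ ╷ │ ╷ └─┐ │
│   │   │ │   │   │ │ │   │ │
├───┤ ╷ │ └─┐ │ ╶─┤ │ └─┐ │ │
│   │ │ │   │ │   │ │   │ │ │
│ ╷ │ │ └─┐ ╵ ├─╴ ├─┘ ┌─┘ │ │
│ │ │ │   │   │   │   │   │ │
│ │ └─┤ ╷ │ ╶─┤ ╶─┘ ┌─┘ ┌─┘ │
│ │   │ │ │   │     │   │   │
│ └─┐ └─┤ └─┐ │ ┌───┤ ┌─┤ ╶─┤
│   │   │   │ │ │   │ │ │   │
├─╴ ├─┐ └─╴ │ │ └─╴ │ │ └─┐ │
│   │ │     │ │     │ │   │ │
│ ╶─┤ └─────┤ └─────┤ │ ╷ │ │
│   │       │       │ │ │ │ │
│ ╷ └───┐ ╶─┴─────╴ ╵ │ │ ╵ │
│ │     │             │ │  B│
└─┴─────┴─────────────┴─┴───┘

Checking passable neighbors of (6, 10):
Neighbors: (5, 10), (7, 10)
Count: 2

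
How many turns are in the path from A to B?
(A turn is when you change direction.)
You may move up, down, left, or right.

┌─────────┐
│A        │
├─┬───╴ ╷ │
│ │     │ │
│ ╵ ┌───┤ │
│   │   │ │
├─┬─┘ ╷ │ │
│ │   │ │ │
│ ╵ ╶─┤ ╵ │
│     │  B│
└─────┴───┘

Directions: right, right, right, right, down, down, down, down
Number of turns: 1

Solution:

┌─────────┐
│A → → → ↓│
├─┬───╴ ╷ │
│ │     │↓│
│ ╵ ┌───┤ │
│   │   │↓│
├─┬─┘ ╷ │ │
│ │   │ │↓│
│ ╵ ╶─┤ ╵ │
│     │  B│
└─────┴───┘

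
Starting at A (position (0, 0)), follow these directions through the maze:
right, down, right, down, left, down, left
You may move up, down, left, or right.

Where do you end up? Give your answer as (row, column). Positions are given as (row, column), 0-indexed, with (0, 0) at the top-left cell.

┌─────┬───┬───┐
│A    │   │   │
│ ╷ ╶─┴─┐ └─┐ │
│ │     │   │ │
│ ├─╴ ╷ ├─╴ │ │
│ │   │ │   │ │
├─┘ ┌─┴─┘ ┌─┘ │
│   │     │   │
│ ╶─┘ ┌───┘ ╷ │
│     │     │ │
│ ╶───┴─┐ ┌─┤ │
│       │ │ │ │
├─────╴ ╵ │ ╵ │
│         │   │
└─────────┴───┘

Following directions step by step:
Start: (0, 0)
  right: (0, 0) → (0, 1)
  down: (0, 1) → (1, 1)
  right: (1, 1) → (1, 2)
  down: (1, 2) → (2, 2)
  left: (2, 2) → (2, 1)
  down: (2, 1) → (3, 1)
  left: (3, 1) → (3, 0)
Final position: (3, 0)

Path taken:

┌─────┬───┬───┐
│A ↓  │   │   │
│ ╷ ╶─┴─┐ └─┐ │
│ │↳ ↓  │   │ │
│ ├─╴ ╷ ├─╴ │ │
│ │↓ ↲│ │   │ │
├─┘ ┌─┴─┘ ┌─┘ │
│B ↲│     │   │
│ ╶─┘ ┌───┘ ╷ │
│     │     │ │
│ ╶───┴─┐ ┌─┤ │
│       │ │ │ │
├─────╴ ╵ │ ╵ │
│         │   │
└─────────┴───┘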